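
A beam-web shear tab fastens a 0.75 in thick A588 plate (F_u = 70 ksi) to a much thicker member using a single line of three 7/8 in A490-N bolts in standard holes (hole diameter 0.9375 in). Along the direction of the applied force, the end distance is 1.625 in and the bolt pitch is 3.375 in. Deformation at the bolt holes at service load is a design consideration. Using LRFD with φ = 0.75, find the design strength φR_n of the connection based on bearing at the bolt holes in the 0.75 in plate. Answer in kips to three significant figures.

Per bolt r_n = 1.2 l_c t F_u ≤ 2.4 d t F_u; upper limit = 2.4 × 0.875 × 0.75 × 70 = 110.3 kips.
Edge bolt: l_c = 1.625 − 0.9375/2 = 1.156 in → 1.2 × 1.156 × 0.75 × 70 = 72.84 → r_n = 72.84 kips.
Interior bolts: l_c = 3.375 − 0.9375 = 2.438 in → 1.2 × 2.438 × 0.75 × 70 = 153.6 → r_n = 110.3 kips.
R_n = 1 × 72.84 + 2 × 110.3 = 293.3 kips.
Design strength φR_n = 0.75 × 293.3 = 220 kips.

220 kips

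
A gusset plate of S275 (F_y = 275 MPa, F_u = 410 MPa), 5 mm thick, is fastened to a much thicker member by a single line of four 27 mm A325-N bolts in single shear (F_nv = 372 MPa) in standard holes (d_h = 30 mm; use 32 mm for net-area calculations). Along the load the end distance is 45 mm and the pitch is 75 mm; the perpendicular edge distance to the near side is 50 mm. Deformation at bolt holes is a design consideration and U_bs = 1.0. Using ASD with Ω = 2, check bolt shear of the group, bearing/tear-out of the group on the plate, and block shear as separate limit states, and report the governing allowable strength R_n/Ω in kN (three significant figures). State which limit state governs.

Bolt shear: A_b = π·27²/4 = 572.6 mm²; R_n = 372 × 572.6 × 4 × 1 / 1000 = 852 kN → 852 / 2 = 426 kN.
Bearing: edge l_c = 30, r_n = 73.8 kN; interior l_c = 45, r_n = 110.7 kN; R_n = 73.8 + 3·110.7 = 405.9 kN → 203 kN.
Block shear: A_gv = 1350, A_nv = 790, A_nt = 170 mm²; R_n = min(0.6F_uA_nv, 0.6F_yA_gv) + U_bs·F_u·A_nt = 264 kN → 132 kN.
Block shear governs: 132 kN.

132 kN (block shear governs)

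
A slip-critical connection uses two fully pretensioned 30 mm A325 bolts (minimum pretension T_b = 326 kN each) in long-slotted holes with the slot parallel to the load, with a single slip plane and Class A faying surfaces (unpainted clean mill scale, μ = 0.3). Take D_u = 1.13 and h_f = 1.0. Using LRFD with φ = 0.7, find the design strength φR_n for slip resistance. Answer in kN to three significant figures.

155 kN

R_n = μ · D_u · h_f · T_b · n_s · n_b = 0.3 × 1.13 × 1.0 × 326 × 1 × 2 = 221 kN.
Design strength φR_n = 0.7 × 221 = 155 kN.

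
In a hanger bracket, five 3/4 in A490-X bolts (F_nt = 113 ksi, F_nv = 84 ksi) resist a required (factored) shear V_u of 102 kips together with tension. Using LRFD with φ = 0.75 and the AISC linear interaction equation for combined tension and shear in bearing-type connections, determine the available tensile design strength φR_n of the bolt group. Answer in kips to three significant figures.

A_b = π·0.75²/4 = 0.4418 in²; f_rv = 102 / (5 × 0.4418) = 46.18 ksi.
F'_nt = 1.3 F_nt − (F_nt / φF_nv) f_rv = 1.3·113 − (113/(0.75·84))·46.18 = 64.08 ksi, capped at F_nt → F'_nt = 64.08 ksi.
R_n = F'_nt · A_b · n = 64.08 × 0.4418 × 5 = 141.5 kips.
Design strength φR_n = 0.75 × 141.5 = 106 kips.

106 kips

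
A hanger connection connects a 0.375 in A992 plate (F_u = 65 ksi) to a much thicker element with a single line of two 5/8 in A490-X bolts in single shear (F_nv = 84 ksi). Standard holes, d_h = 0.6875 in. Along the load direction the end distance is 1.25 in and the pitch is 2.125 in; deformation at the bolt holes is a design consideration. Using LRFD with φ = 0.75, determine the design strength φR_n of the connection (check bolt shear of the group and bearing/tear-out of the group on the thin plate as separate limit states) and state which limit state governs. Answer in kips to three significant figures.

38.7 kips (bolt shear governs)

Bolt shear: A_b = π·0.625²/4 = 0.3068 in²; R_n = 84 × 0.3068 × 2 × 1 = 51.54 kips → 0.75 × 51.54 = 38.7 kips.
Bearing (1.2 l_c t F_u ≤ 2.4 d t F_u): upper limit = 2.4·0.625·0.375·65 = 36.56 kips.
  Edge l_c = 1.25 − 0.6875/2 = 0.9062 → r_n = 26.51 kips; interior l_c = 2.125 − 0.6875 = 1.438 → r_n = 36.56 kips.
  R_n,bearing = 1·26.51 + 1·36.56 = 63.07 kips → 0.75 × 63.07 = 47.3 kips.
Bolt shear governs: 38.7 kips.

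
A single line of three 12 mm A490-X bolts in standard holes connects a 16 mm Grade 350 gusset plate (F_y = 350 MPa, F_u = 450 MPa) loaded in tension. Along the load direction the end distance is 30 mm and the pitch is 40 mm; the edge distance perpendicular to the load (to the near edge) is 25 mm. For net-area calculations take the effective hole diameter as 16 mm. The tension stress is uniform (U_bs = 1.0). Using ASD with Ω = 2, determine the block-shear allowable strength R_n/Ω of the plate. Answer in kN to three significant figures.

Shear plane L_v = 30 + 2·40 = 110 mm; A_gv = 110 × 16 = 1760 mm².
A_nv = (110 − 2.5·16) × 16 = 1120 mm².
A_nt = (25 − 0.5·16) × 16 = 272 mm².
0.6 F_u A_nv = 302.4 kN; 0.6 F_y A_gv = 369.6 kN → shear rupture governs the shear term.
R_n = 302.4 + 1.0 × 450 × 272 / 1000 = 424.8 kN.
Allowable strength R_n/Ω = 424.8 / 2 = 212 kN.

212 kN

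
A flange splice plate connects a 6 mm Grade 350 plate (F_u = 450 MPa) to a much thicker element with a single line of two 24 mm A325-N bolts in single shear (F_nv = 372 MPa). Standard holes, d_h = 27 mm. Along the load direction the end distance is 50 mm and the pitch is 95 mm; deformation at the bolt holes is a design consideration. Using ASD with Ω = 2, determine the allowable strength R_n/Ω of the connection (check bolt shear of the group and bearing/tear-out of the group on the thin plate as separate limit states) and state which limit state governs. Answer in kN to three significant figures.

137 kN (bearing governs)

Bolt shear: A_b = π·24²/4 = 452.4 mm²; R_n = 372 × 452.4 × 2 × 1 / 1000 = 336.6 kN → 336.6 / 2 = 168 kN.
Bearing (1.2 l_c t F_u ≤ 2.4 d t F_u): upper limit = 2.4·24·6·450 / 1000 = 155.5 kN.
  Edge l_c = 50 − 27/2 = 36.5 → r_n = 118.3 kN; interior l_c = 95 − 27 = 68 → r_n = 155.5 kN.
  R_n,bearing = 1·118.3 + 1·155.5 = 273.8 kN → 273.8 / 2 = 137 kN.
Bearing governs: 137 kN.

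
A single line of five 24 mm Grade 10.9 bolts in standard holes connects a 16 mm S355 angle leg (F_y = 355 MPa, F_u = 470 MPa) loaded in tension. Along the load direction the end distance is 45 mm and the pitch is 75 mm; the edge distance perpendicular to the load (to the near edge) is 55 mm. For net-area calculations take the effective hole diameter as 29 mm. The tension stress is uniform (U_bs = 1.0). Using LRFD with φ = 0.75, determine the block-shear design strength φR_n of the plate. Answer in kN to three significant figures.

Shear plane L_v = 45 + 4·75 = 345 mm; A_gv = 345 × 16 = 5520 mm².
A_nv = (345 − 4.5·29) × 16 = 3432 mm².
A_nt = (55 − 0.5·29) × 16 = 648 mm².
0.6 F_u A_nv = 967.8 kN; 0.6 F_y A_gv = 1176 kN → shear rupture governs the shear term.
R_n = 967.8 + 1.0 × 470 × 648 / 1000 = 1272 kN.
Design strength φR_n = 0.75 × 1272 = 954 kN.

954 kN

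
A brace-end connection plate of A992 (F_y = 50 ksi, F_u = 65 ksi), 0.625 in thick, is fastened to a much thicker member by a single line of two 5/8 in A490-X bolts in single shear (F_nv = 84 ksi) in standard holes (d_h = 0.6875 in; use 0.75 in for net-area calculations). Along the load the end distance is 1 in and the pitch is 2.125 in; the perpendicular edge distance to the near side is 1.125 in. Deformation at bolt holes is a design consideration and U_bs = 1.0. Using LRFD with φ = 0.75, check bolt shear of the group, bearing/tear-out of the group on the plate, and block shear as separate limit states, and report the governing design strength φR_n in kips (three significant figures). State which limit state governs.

38.7 kips (bolt shear governs)

Bolt shear: A_b = π·0.625²/4 = 0.3068 in²; R_n = 84 × 0.3068 × 2 × 1 = 51.54 kips → 0.75 × 51.54 = 38.7 kips.
Bearing: edge l_c = 0.6562, r_n = 31.99 kips; interior l_c = 1.438, r_n = 60.94 kips; R_n = 31.99 + 1·60.94 = 92.93 kips → 69.7 kips.
Block shear: A_gv = 1.953, A_nv = 1.25, A_nt = 0.4688 in²; R_n = min(0.6F_uA_nv, 0.6F_yA_gv) + U_bs·F_u·A_nt = 79.22 kips → 59.4 kips.
Bolt shear governs: 38.7 kips.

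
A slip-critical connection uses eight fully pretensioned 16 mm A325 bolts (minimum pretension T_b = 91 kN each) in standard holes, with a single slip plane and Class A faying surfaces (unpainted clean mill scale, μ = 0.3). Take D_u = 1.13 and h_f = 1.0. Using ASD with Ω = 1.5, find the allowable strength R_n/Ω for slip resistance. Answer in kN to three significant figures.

R_n = μ · D_u · h_f · T_b · n_s · n_b = 0.3 × 1.13 × 1.0 × 91 × 1 × 8 = 246.8 kN.
Allowable strength R_n/Ω = 246.8 / 1.5 = 165 kN.

165 kN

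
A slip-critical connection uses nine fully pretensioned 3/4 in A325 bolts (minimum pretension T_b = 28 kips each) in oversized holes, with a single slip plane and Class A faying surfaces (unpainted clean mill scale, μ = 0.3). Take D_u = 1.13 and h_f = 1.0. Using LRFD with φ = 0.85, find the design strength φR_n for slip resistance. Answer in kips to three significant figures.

R_n = μ · D_u · h_f · T_b · n_s · n_b = 0.3 × 1.13 × 1.0 × 28 × 1 × 9 = 85.43 kips.
Design strength φR_n = 0.85 × 85.43 = 72.6 kips.

72.6 kips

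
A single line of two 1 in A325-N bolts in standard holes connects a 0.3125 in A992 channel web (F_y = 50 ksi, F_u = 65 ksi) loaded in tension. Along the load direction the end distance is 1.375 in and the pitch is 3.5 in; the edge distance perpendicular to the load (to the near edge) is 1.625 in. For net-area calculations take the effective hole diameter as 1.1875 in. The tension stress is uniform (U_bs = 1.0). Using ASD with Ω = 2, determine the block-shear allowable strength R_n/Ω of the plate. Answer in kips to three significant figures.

Shear plane L_v = 1.375 + 1·3.5 = 4.875 in; A_gv = 4.875 × 0.3125 = 1.523 in².
A_nv = (4.875 − 1.5·1.1875) × 0.3125 = 0.9668 in².
A_nt = (1.625 − 0.5·1.1875) × 0.3125 = 0.3223 in².
0.6 F_u A_nv = 37.71 kips; 0.6 F_y A_gv = 45.7 kips → shear rupture governs the shear term.
R_n = 37.71 + 1.0 × 65 × 0.3223 = 58.65 kips.
Allowable strength R_n/Ω = 58.65 / 2 = 29.3 kips.

29.3 kips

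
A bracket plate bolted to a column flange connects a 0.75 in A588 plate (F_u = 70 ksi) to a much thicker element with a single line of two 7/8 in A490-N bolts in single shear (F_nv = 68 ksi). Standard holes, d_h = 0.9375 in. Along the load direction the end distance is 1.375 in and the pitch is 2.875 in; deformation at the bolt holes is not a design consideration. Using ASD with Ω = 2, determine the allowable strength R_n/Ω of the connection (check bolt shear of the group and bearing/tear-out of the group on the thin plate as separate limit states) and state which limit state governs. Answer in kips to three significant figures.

40.9 kips (bolt shear governs)

Bolt shear: A_b = π·0.875²/4 = 0.6013 in²; R_n = 68 × 0.6013 × 2 × 1 = 81.78 kips → 81.78 / 2 = 40.9 kips.
Bearing (1.5 l_c t F_u ≤ 3.0 d t F_u): upper limit = 3.0·0.875·0.75·70 = 137.8 kips.
  Edge l_c = 1.375 − 0.9375/2 = 0.9062 → r_n = 71.37 kips; interior l_c = 2.875 − 0.9375 = 1.938 → r_n = 137.8 kips.
  R_n,bearing = 1·71.37 + 1·137.8 = 209.2 kips → 209.2 / 2 = 105 kips.
Bolt shear governs: 40.9 kips.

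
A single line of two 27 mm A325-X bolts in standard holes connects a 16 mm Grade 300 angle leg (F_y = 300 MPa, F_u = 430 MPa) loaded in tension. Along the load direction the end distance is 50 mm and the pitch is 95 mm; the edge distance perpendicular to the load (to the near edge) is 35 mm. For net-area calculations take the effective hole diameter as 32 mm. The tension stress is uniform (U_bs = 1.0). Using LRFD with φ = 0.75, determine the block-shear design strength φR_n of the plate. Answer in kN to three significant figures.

Shear plane L_v = 50 + 1·95 = 145 mm; A_gv = 145 × 16 = 2320 mm².
A_nv = (145 − 1.5·32) × 16 = 1552 mm².
A_nt = (35 − 0.5·32) × 16 = 304 mm².
0.6 F_u A_nv = 400.4 kN; 0.6 F_y A_gv = 417.6 kN → shear rupture governs the shear term.
R_n = 400.4 + 1.0 × 430 × 304 / 1000 = 531.1 kN.
Design strength φR_n = 0.75 × 531.1 = 398 kN.

398 kN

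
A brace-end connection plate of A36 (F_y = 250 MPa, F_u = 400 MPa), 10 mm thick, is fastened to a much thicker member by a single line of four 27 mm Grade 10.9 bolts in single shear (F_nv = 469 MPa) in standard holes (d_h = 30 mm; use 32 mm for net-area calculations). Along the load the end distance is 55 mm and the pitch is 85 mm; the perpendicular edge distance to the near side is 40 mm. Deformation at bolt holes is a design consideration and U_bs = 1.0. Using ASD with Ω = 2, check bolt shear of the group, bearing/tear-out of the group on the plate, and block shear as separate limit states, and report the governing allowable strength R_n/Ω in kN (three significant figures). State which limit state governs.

280 kN (block shear governs)

Bolt shear: A_b = π·27²/4 = 572.6 mm²; R_n = 469 × 572.6 × 4 × 1 / 1000 = 1074 kN → 1074 / 2 = 537 kN.
Bearing: edge l_c = 40, r_n = 192 kN; interior l_c = 55, r_n = 259.2 kN; R_n = 192 + 3·259.2 = 969.6 kN → 485 kN.
Block shear: A_gv = 3100, A_nv = 1980, A_nt = 240 mm²; R_n = min(0.6F_uA_nv, 0.6F_yA_gv) + U_bs·F_u·A_nt = 561 kN → 280 kN.
Block shear governs: 280 kN.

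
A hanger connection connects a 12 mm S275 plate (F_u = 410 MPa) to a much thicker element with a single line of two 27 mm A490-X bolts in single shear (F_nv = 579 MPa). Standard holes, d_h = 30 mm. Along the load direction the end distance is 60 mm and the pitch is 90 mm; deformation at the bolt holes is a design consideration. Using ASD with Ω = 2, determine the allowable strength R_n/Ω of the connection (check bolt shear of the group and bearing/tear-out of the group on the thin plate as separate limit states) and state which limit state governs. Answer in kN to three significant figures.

Bolt shear: A_b = π·27²/4 = 572.6 mm²; R_n = 579 × 572.6 × 2 × 1 / 1000 = 663 kN → 663 / 2 = 332 kN.
Bearing (1.2 l_c t F_u ≤ 2.4 d t F_u): upper limit = 2.4·27·12·410 / 1000 = 318.8 kN.
  Edge l_c = 60 − 30/2 = 45 → r_n = 265.7 kN; interior l_c = 90 − 30 = 60 → r_n = 318.8 kN.
  R_n,bearing = 1·265.7 + 1·318.8 = 584.5 kN → 584.5 / 2 = 292 kN.
Bearing governs: 292 kN.

292 kN (bearing governs)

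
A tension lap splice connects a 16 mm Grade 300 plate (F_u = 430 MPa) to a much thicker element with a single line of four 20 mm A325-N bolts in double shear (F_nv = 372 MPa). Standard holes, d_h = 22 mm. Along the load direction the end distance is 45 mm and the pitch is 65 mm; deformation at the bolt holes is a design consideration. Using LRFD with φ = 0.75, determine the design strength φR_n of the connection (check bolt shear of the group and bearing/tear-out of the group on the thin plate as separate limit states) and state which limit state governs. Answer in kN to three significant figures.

Bolt shear: A_b = π·20²/4 = 314.2 mm²; R_n = 372 × 314.2 × 4 × 2 / 1000 = 934.9 kN → 0.75 × 934.9 = 701 kN.
Bearing (1.2 l_c t F_u ≤ 2.4 d t F_u): upper limit = 2.4·20·16·430 / 1000 = 330.2 kN.
  Edge l_c = 45 − 22/2 = 34 → r_n = 280.7 kN; interior l_c = 65 − 22 = 43 → r_n = 330.2 kN.
  R_n,bearing = 1·280.7 + 3·330.2 = 1271 kN → 0.75 × 1271 = 954 kN.
Bolt shear governs: 701 kN.

701 kN (bolt shear governs)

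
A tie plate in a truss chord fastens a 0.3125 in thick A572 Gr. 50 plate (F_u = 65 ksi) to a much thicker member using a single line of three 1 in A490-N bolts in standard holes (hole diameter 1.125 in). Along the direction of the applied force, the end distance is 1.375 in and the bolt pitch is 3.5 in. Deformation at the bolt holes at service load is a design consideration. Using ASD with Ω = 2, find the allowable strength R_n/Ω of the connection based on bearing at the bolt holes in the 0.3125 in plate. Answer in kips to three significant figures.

58.7 kips

Per bolt r_n = 1.2 l_c t F_u ≤ 2.4 d t F_u; upper limit = 2.4 × 1 × 0.3125 × 65 = 48.75 kips.
Edge bolt: l_c = 1.375 − 1.125/2 = 0.8125 in → 1.2 × 0.8125 × 0.3125 × 65 = 19.8 → r_n = 19.8 kips.
Interior bolts: l_c = 3.5 − 1.125 = 2.375 in → 1.2 × 2.375 × 0.3125 × 65 = 57.89 → r_n = 48.75 kips.
R_n = 1 × 19.8 + 2 × 48.75 = 117.3 kips.
Allowable strength R_n/Ω = 117.3 / 2 = 58.7 kips.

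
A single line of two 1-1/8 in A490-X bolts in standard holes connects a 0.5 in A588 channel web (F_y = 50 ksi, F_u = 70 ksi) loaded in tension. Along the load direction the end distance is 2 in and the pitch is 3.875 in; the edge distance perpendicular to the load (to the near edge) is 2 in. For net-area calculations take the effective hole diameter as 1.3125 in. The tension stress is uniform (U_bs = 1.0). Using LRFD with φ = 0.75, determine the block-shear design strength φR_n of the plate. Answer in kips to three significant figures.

96.8 kips

Shear plane L_v = 2 + 1·3.875 = 5.875 in; A_gv = 5.875 × 0.5 = 2.938 in².
A_nv = (5.875 − 1.5·1.3125) × 0.5 = 1.953 in².
A_nt = (2 − 0.5·1.3125) × 0.5 = 0.6719 in².
0.6 F_u A_nv = 82.03 kips; 0.6 F_y A_gv = 88.12 kips → shear rupture governs the shear term.
R_n = 82.03 + 1.0 × 70 × 0.6719 = 129.1 kips.
Design strength φR_n = 0.75 × 129.1 = 96.8 kips.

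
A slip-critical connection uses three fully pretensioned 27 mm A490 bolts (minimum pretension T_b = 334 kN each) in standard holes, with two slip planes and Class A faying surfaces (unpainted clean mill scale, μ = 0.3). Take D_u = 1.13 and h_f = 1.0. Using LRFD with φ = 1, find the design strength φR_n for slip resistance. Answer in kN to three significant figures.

R_n = μ · D_u · h_f · T_b · n_s · n_b = 0.3 × 1.13 × 1.0 × 334 × 2 × 3 = 679.4 kN.
Design strength φR_n = 1 × 679.4 = 679 kN.

679 kN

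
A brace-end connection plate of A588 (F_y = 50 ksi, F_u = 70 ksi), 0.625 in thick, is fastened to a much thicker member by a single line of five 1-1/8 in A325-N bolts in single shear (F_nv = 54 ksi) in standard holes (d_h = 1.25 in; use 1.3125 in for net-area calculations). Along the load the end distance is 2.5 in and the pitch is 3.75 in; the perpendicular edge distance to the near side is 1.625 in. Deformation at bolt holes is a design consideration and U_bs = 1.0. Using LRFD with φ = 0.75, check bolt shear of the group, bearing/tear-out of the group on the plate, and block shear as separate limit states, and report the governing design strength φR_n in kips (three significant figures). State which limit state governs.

Bolt shear: A_b = π·1.125²/4 = 0.994 in²; R_n = 54 × 0.994 × 5 × 1 = 268.4 kips → 0.75 × 268.4 = 201 kips.
Bearing: edge l_c = 1.875, r_n = 98.44 kips; interior l_c = 2.5, r_n = 118.1 kips; R_n = 98.44 + 4·118.1 = 570.9 kips → 428 kips.
Block shear: A_gv = 10.94, A_nv = 7.246, A_nt = 0.6055 in²; R_n = min(0.6F_uA_nv, 0.6F_yA_gv) + U_bs·F_u·A_nt = 346.7 kips → 260 kips.
Bolt shear governs: 201 kips.

201 kips (bolt shear governs)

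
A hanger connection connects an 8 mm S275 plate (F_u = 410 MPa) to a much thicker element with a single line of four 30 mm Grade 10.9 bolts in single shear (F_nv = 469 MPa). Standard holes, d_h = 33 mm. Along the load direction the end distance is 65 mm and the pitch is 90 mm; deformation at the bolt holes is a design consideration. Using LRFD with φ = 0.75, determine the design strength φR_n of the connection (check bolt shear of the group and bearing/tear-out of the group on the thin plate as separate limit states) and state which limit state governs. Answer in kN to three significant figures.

Bolt shear: A_b = π·30²/4 = 706.9 mm²; R_n = 469 × 706.9 × 4 × 1 / 1000 = 1326 kN → 0.75 × 1326 = 995 kN.
Bearing (1.2 l_c t F_u ≤ 2.4 d t F_u): upper limit = 2.4·30·8·410 / 1000 = 236.2 kN.
  Edge l_c = 65 − 33/2 = 48.5 → r_n = 190.9 kN; interior l_c = 90 − 33 = 57 → r_n = 224.4 kN.
  R_n,bearing = 1·190.9 + 3·224.4 = 864 kN → 0.75 × 864 = 648 kN.
Bearing governs: 648 kN.

648 kN (bearing governs)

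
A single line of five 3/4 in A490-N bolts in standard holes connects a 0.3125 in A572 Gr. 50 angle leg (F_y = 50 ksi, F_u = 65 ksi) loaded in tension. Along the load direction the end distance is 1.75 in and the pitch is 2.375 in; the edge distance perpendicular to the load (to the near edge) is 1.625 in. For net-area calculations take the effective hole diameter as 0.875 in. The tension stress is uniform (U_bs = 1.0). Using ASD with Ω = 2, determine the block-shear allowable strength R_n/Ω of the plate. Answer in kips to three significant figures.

56.6 kips

Shear plane L_v = 1.75 + 4·2.375 = 11.25 in; A_gv = 11.25 × 0.3125 = 3.516 in².
A_nv = (11.25 − 4.5·0.875) × 0.3125 = 2.285 in².
A_nt = (1.625 − 0.5·0.875) × 0.3125 = 0.3711 in².
0.6 F_u A_nv = 89.12 kips; 0.6 F_y A_gv = 105.5 kips → shear rupture governs the shear term.
R_n = 89.12 + 1.0 × 65 × 0.3711 = 113.2 kips.
Allowable strength R_n/Ω = 113.2 / 2 = 56.6 kips.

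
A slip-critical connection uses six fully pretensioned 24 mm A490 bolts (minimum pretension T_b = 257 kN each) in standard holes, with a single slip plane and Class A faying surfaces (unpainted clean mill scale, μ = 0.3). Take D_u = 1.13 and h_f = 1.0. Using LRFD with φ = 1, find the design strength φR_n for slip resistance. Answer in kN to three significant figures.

523 kN

R_n = μ · D_u · h_f · T_b · n_s · n_b = 0.3 × 1.13 × 1.0 × 257 × 1 × 6 = 522.7 kN.
Design strength φR_n = 1 × 522.7 = 523 kN.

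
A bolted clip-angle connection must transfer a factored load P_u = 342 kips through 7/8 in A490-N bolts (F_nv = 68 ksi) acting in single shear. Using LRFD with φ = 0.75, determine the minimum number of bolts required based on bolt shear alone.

12 bolts

A_b = π·0.875²/4 = 0.6013 in².
Per-bolt design strength φR_n = 0.75 × 68 × 0.6013 × 1 = 30.67 kips.
n ≥ 342 / 30.67 = 11.15 → use 12 bolts.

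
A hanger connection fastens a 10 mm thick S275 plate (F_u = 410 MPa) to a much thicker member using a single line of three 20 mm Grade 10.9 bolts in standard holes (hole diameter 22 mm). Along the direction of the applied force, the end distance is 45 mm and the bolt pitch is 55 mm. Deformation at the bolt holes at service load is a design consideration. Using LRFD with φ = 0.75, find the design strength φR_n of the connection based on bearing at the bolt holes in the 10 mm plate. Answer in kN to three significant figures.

369 kN

Per bolt r_n = 1.2 l_c t F_u ≤ 2.4 d t F_u; upper limit = 2.4 × 20 × 10 × 410 / 1000 = 196.8 kN.
Edge bolt: l_c = 45 − 22/2 = 34 mm → 1.2 × 34 × 10 × 410 / 1000 = 167.3 → r_n = 167.3 kN.
Interior bolts: l_c = 55 − 22 = 33 mm → 1.2 × 33 × 10 × 410 / 1000 = 162.4 → r_n = 162.4 kN.
R_n = 1 × 167.3 + 2 × 162.4 = 492 kN.
Design strength φR_n = 0.75 × 492 = 369 kN.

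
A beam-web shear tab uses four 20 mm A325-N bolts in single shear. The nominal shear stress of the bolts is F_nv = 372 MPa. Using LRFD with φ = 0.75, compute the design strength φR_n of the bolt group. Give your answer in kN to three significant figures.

351 kN

A_b = π × 20² / 4 = 314.2 mm².
R_n = F_nv · A_b · n · n_s = 372 × 314.2 × 4 × 1 / 1000 = 467.5 kN.
Design strength φR_n = 0.75 × 467.5 = 351 kN.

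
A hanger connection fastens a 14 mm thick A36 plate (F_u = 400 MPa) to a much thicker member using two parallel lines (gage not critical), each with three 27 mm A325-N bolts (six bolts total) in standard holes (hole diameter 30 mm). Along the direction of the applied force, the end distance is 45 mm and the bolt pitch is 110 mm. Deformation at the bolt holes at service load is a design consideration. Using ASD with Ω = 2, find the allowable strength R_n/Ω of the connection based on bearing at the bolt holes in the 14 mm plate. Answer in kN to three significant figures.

Per bolt r_n = 1.2 l_c t F_u ≤ 2.4 d t F_u; upper limit = 2.4 × 27 × 14 × 400 / 1000 = 362.9 kN.
Edge bolt: l_c = 45 − 30/2 = 30 mm → 1.2 × 30 × 14 × 400 / 1000 = 201.6 → r_n = 201.6 kN.
Interior bolts: l_c = 110 − 30 = 80 mm → 1.2 × 80 × 14 × 400 / 1000 = 537.6 → r_n = 362.9 kN.
R_n = 2 × 201.6 + 4 × 362.9 = 1855 kN.
Allowable strength R_n/Ω = 1855 / 2 = 927 kN.

927 kN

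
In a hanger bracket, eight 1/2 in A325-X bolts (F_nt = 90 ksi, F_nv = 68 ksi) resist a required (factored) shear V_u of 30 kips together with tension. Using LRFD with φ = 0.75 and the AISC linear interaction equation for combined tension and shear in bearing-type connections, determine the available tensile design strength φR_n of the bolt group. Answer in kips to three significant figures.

98.1 kips

A_b = π·0.5²/4 = 0.1963 in²; f_rv = 30 / (8 × 0.1963) = 19.1 ksi.
F'_nt = 1.3 F_nt − (F_nt / φF_nv) f_rv = 1.3·90 − (90/(0.75·68))·19.1 = 83.3 ksi, capped at F_nt → F'_nt = 83.3 ksi.
R_n = F'_nt · A_b · n = 83.3 × 0.1963 × 8 = 130.8 kips.
Design strength φR_n = 0.75 × 130.8 = 98.1 kips.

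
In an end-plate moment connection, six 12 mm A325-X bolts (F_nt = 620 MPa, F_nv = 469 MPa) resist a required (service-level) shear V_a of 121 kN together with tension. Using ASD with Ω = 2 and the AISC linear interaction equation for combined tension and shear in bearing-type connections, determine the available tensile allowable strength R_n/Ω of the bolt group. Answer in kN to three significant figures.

A_b = π·12²/4 = 113.1 mm²; f_rv = 121 × 1000 / (6 × 113.1) = 178.3 MPa.
F'_nt = 1.3 F_nt − (Ω F_nt / F_nv) f_rv = 1.3·620 − (2·620/469)·178.3 = 334.6 MPa, capped at F_nt → F'_nt = 334.6 MPa.
R_n = F'_nt · A_b · n = 334.6 × 113.1 × 6 / 1000 = 227 kN.
Allowable strength R_n/Ω = 227 / 2 = 114 kN.

114 kN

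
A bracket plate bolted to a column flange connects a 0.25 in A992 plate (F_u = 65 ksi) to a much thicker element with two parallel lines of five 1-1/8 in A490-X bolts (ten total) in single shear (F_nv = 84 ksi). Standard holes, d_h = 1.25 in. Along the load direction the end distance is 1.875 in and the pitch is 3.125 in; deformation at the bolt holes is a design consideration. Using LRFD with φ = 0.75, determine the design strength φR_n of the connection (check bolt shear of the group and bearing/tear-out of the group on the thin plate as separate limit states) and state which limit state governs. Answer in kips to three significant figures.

Bolt shear: A_b = π·1.125²/4 = 0.994 in²; R_n = 84 × 0.994 × 10 × 1 = 835 kips → 0.75 × 835 = 626 kips.
Bearing (1.2 l_c t F_u ≤ 2.4 d t F_u): upper limit = 2.4·1.125·0.25·65 = 43.87 kips.
  Edge l_c = 1.875 − 1.25/2 = 1.25 → r_n = 24.38 kips; interior l_c = 3.125 − 1.25 = 1.875 → r_n = 36.56 kips.
  R_n,bearing = 2·24.38 + 8·36.56 = 341.2 kips → 0.75 × 341.2 = 256 kips.
Bearing governs: 256 kips.

256 kips (bearing governs)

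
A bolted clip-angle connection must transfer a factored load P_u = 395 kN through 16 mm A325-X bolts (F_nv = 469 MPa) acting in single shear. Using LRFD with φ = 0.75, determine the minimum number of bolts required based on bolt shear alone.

A_b = π·16²/4 = 201.1 mm².
Per-bolt design strength φR_n = 0.75 × 469 × 201.1 × 1 / 1000 = 70.72 kN.
n ≥ 395 / 70.72 = 5.585 → use 6 bolts.

6 bolts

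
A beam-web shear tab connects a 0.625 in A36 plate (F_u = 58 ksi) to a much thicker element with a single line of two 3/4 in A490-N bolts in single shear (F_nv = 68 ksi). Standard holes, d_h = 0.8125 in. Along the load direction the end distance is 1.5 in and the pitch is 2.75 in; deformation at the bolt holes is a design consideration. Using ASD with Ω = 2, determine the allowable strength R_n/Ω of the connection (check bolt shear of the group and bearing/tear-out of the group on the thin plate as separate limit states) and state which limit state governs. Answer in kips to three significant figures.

30 kips (bolt shear governs)

Bolt shear: A_b = π·0.75²/4 = 0.4418 in²; R_n = 68 × 0.4418 × 2 × 1 = 60.08 kips → 60.08 / 2 = 30 kips.
Bearing (1.2 l_c t F_u ≤ 2.4 d t F_u): upper limit = 2.4·0.75·0.625·58 = 65.25 kips.
  Edge l_c = 1.5 − 0.8125/2 = 1.094 → r_n = 47.58 kips; interior l_c = 2.75 − 0.8125 = 1.938 → r_n = 65.25 kips.
  R_n,bearing = 1·47.58 + 1·65.25 = 112.8 kips → 112.8 / 2 = 56.4 kips.
Bolt shear governs: 30 kips.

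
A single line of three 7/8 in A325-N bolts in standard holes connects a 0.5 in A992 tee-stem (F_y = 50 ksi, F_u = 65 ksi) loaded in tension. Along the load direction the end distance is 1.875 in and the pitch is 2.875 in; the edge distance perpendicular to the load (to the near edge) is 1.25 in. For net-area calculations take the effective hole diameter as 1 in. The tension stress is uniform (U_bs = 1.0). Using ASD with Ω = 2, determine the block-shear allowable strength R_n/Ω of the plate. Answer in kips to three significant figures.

Shear plane L_v = 1.875 + 2·2.875 = 7.625 in; A_gv = 7.625 × 0.5 = 3.812 in².
A_nv = (7.625 − 2.5·1) × 0.5 = 2.562 in².
A_nt = (1.25 − 0.5·1) × 0.5 = 0.375 in².
0.6 F_u A_nv = 99.94 kips; 0.6 F_y A_gv = 114.4 kips → shear rupture governs the shear term.
R_n = 99.94 + 1.0 × 65 × 0.375 = 124.3 kips.
Allowable strength R_n/Ω = 124.3 / 2 = 62.2 kips.

62.2 kips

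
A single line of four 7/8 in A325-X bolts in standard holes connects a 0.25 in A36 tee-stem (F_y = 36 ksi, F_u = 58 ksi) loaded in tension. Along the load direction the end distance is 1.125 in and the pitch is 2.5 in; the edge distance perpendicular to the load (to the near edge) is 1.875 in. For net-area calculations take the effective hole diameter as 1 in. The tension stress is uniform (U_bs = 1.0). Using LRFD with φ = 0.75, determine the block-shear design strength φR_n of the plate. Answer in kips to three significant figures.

Shear plane L_v = 1.125 + 3·2.5 = 8.625 in; A_gv = 8.625 × 0.25 = 2.156 in².
A_nv = (8.625 − 3.5·1) × 0.25 = 1.281 in².
A_nt = (1.875 − 0.5·1) × 0.25 = 0.3438 in².
0.6 F_u A_nv = 44.59 kips; 0.6 F_y A_gv = 46.57 kips → shear rupture governs the shear term.
R_n = 44.59 + 1.0 × 58 × 0.3438 = 64.53 kips.
Design strength φR_n = 0.75 × 64.53 = 48.4 kips.

48.4 kips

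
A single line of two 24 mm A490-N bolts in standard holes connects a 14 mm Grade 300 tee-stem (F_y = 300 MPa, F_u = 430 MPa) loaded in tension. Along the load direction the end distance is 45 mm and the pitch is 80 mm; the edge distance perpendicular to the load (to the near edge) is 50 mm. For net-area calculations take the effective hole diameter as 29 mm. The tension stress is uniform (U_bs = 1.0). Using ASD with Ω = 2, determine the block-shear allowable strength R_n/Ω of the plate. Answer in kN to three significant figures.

254 kN

Shear plane L_v = 45 + 1·80 = 125 mm; A_gv = 125 × 14 = 1750 mm².
A_nv = (125 − 1.5·29) × 14 = 1141 mm².
A_nt = (50 − 0.5·29) × 14 = 497 mm².
0.6 F_u A_nv = 294.4 kN; 0.6 F_y A_gv = 315 kN → shear rupture governs the shear term.
R_n = 294.4 + 1.0 × 430 × 497 / 1000 = 508.1 kN.
Allowable strength R_n/Ω = 508.1 / 2 = 254 kN.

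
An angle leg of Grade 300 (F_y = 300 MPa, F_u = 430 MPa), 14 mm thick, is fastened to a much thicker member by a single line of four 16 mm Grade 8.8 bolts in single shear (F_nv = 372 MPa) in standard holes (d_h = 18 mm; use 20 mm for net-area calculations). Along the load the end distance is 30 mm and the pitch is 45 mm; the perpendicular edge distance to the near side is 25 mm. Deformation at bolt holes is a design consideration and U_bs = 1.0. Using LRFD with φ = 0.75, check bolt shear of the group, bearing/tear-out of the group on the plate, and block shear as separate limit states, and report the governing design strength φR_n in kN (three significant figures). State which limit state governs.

Bolt shear: A_b = π·16²/4 = 201.1 mm²; R_n = 372 × 201.1 × 4 × 1 / 1000 = 299.2 kN → 0.75 × 299.2 = 224 kN.
Bearing: edge l_c = 21, r_n = 151.7 kN; interior l_c = 27, r_n = 195 kN; R_n = 151.7 + 3·195 = 736.8 kN → 553 kN.
Block shear: A_gv = 2310, A_nv = 1330, A_nt = 210 mm²; R_n = min(0.6F_uA_nv, 0.6F_yA_gv) + U_bs·F_u·A_nt = 433.4 kN → 325 kN.
Bolt shear governs: 224 kN.

224 kN (bolt shear governs)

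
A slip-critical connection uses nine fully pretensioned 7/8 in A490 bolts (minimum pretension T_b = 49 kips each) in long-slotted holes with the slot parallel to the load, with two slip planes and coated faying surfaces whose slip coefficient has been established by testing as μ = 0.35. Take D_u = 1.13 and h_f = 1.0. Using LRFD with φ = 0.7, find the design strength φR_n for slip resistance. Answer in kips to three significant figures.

R_n = μ · D_u · h_f · T_b · n_s · n_b = 0.35 × 1.13 × 1.0 × 49 × 2 × 9 = 348.8 kips.
Design strength φR_n = 0.7 × 348.8 = 244 kips.

244 kips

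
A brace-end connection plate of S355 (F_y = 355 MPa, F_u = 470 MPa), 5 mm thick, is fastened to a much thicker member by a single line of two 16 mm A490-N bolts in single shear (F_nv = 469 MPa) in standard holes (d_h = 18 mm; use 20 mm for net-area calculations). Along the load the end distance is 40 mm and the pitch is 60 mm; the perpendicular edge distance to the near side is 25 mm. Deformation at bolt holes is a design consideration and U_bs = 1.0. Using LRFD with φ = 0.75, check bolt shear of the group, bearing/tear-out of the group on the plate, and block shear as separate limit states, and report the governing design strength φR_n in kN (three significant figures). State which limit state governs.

100 kN (block shear governs)

Bolt shear: A_b = π·16²/4 = 201.1 mm²; R_n = 469 × 201.1 × 2 × 1 / 1000 = 188.6 kN → 0.75 × 188.6 = 141 kN.
Bearing: edge l_c = 31, r_n = 87.42 kN; interior l_c = 42, r_n = 90.24 kN; R_n = 87.42 + 1·90.24 = 177.7 kN → 133 kN.
Block shear: A_gv = 500, A_nv = 350, A_nt = 75 mm²; R_n = min(0.6F_uA_nv, 0.6F_yA_gv) + U_bs·F_u·A_nt = 133.9 kN → 100 kN.
Block shear governs: 100 kN.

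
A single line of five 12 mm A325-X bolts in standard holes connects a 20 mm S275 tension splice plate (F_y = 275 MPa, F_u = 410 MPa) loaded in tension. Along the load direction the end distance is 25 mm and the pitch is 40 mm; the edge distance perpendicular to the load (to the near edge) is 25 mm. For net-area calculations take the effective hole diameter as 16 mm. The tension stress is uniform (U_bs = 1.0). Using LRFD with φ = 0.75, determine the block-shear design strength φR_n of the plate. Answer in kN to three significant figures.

Shear plane L_v = 25 + 4·40 = 185 mm; A_gv = 185 × 20 = 3700 mm².
A_nv = (185 − 4.5·16) × 20 = 2260 mm².
A_nt = (25 − 0.5·16) × 20 = 340 mm².
0.6 F_u A_nv = 556 kN; 0.6 F_y A_gv = 610.5 kN → shear rupture governs the shear term.
R_n = 556 + 1.0 × 410 × 340 / 1000 = 695.4 kN.
Design strength φR_n = 0.75 × 695.4 = 522 kN.

522 kN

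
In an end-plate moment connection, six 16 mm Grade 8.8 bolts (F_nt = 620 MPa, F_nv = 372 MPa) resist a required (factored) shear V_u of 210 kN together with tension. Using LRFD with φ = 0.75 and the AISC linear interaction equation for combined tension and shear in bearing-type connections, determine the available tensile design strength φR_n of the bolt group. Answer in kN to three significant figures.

379 kN

A_b = π·16²/4 = 201.1 mm²; f_rv = 210 × 1000 / (6 × 201.1) = 174.1 MPa.
F'_nt = 1.3 F_nt − (F_nt / φF_nv) f_rv = 1.3·620 − (620/(0.75·372))·174.1 = 419.2 MPa, capped at F_nt → F'_nt = 419.2 MPa.
R_n = F'_nt · A_b · n = 419.2 × 201.1 × 6 / 1000 = 505.7 kN.
Design strength φR_n = 0.75 × 505.7 = 379 kN.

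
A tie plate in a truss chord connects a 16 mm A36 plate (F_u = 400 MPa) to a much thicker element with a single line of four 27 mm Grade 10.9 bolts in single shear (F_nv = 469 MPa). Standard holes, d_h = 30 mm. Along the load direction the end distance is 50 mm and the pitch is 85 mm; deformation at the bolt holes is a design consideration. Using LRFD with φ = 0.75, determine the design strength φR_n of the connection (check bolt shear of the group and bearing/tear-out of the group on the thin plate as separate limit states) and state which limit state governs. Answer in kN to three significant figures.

Bolt shear: A_b = π·27²/4 = 572.6 mm²; R_n = 469 × 572.6 × 4 × 1 / 1000 = 1074 kN → 0.75 × 1074 = 806 kN.
Bearing (1.2 l_c t F_u ≤ 2.4 d t F_u): upper limit = 2.4·27·16·400 / 1000 = 414.7 kN.
  Edge l_c = 50 − 30/2 = 35 → r_n = 268.8 kN; interior l_c = 85 − 30 = 55 → r_n = 414.7 kN.
  R_n,bearing = 1·268.8 + 3·414.7 = 1513 kN → 0.75 × 1513 = 1130 kN.
Bolt shear governs: 806 kN.

806 kN (bolt shear governs)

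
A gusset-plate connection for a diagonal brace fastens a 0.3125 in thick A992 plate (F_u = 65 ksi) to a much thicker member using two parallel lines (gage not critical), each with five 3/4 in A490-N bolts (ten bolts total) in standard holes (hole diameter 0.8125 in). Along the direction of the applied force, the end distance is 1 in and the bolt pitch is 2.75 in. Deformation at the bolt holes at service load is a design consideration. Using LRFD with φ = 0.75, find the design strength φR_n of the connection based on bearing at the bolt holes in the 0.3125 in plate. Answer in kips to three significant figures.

Per bolt r_n = 1.2 l_c t F_u ≤ 2.4 d t F_u; upper limit = 2.4 × 0.75 × 0.3125 × 65 = 36.56 kips.
Edge bolt: l_c = 1 − 0.8125/2 = 0.5938 in → 1.2 × 0.5938 × 0.3125 × 65 = 14.47 → r_n = 14.47 kips.
Interior bolts: l_c = 2.75 − 0.8125 = 1.938 in → 1.2 × 1.938 × 0.3125 × 65 = 47.23 → r_n = 36.56 kips.
R_n = 2 × 14.47 + 8 × 36.56 = 321.4 kips.
Design strength φR_n = 0.75 × 321.4 = 241 kips.

241 kips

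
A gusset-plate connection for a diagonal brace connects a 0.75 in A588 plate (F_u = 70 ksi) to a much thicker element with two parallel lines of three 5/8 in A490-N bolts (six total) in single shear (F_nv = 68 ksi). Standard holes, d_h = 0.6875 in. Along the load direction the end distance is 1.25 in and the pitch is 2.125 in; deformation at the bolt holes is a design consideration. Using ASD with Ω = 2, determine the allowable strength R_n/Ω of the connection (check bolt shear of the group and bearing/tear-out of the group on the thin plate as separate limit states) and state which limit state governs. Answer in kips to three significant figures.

Bolt shear: A_b = π·0.625²/4 = 0.3068 in²; R_n = 68 × 0.3068 × 6 × 1 = 125.2 kips → 125.2 / 2 = 62.6 kips.
Bearing (1.2 l_c t F_u ≤ 2.4 d t F_u): upper limit = 2.4·0.625·0.75·70 = 78.75 kips.
  Edge l_c = 1.25 − 0.6875/2 = 0.9062 → r_n = 57.09 kips; interior l_c = 2.125 − 0.6875 = 1.438 → r_n = 78.75 kips.
  R_n,bearing = 2·57.09 + 4·78.75 = 429.2 kips → 429.2 / 2 = 215 kips.
Bolt shear governs: 62.6 kips.

62.6 kips (bolt shear governs)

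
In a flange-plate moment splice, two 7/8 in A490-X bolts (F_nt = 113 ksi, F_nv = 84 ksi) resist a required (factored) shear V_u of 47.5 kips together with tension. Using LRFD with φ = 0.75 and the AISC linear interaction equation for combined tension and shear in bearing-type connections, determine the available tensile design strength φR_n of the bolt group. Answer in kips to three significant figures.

A_b = π·0.875²/4 = 0.6013 in²; f_rv = 47.5 / (2 × 0.6013) = 39.5 ksi.
F'_nt = 1.3 F_nt − (F_nt / φF_nv) f_rv = 1.3·113 − (113/(0.75·84))·39.5 = 76.06 ksi, capped at F_nt → F'_nt = 76.06 ksi.
R_n = F'_nt · A_b · n = 76.06 × 0.6013 × 2 = 91.47 kips.
Design strength φR_n = 0.75 × 91.47 = 68.6 kips.

68.6 kips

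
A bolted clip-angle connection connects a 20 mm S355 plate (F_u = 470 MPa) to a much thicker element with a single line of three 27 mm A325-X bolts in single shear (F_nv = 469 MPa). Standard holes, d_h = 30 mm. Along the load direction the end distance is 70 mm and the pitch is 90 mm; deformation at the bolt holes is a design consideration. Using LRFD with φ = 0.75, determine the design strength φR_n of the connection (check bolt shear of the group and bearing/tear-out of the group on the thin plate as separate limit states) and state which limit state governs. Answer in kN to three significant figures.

Bolt shear: A_b = π·27²/4 = 572.6 mm²; R_n = 469 × 572.6 × 3 × 1 / 1000 = 805.6 kN → 0.75 × 805.6 = 604 kN.
Bearing (1.2 l_c t F_u ≤ 2.4 d t F_u): upper limit = 2.4·27·20·470 / 1000 = 609.1 kN.
  Edge l_c = 70 − 30/2 = 55 → r_n = 609.1 kN; interior l_c = 90 − 30 = 60 → r_n = 609.1 kN.
  R_n,bearing = 1·609.1 + 2·609.1 = 1827 kN → 0.75 × 1827 = 1370 kN.
Bolt shear governs: 604 kN.

604 kN (bolt shear governs)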